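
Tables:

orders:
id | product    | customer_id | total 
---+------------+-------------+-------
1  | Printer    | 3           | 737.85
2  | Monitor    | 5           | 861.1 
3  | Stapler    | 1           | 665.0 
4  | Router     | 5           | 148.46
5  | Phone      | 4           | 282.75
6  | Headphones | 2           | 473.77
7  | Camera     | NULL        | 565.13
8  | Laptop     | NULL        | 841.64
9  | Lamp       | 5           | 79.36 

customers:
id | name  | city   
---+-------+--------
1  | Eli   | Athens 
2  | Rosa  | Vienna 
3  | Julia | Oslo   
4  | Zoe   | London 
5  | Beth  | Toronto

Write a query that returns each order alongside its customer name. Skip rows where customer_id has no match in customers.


INNER JOIN keeps only orders rows whose customer_id matches an id in customers. Walk through each order:
  - order 1 (Printer): customer_id=3 -> matches Julia
  - order 2 (Monitor): customer_id=5 -> matches Beth
  - order 3 (Stapler): customer_id=1 -> matches Eli
  - order 4 (Router): customer_id=5 -> matches Beth
  - order 5 (Phone): customer_id=4 -> matches Zoe
  - order 6 (Headphones): customer_id=2 -> matches Rosa
  - order 7 (Camera): customer_id=NULL, no match -> dropped
  - order 8 (Laptop): customer_id=NULL, no match -> dropped
  - order 9 (Lamp): customer_id=5 -> matches Beth
So 2 of 9 rows are dropped.

SQL:
SELECT a.product, b.name AS customer
FROM orders a
INNER JOIN customers b ON a.customer_id = b.id

Result:
product    | customer
-----------+---------
Printer    | Julia   
Monitor    | Beth    
Stapler    | Eli     
Router     | Beth    
Phone      | Zoe     
Headphones | Rosa    
Lamp       | Beth    


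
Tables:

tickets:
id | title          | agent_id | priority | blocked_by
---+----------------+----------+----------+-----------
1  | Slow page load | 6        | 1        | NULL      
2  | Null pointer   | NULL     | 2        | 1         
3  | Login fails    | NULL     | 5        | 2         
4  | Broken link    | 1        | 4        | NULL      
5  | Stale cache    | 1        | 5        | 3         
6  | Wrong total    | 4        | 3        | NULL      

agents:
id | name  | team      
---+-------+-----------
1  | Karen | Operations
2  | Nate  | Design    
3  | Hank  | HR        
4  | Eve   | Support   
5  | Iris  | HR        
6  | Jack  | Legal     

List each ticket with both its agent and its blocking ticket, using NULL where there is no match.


Two LEFT JOINs from the same base table tickets: one to agents via agent_id, one to tickets itself via blocked_by. Both are LEFT so every ticket is preserved.
Match against agents:
  - ticket 1 (Slow page load): agent_id=6 -> matches Jack
  - ticket 2 (Null pointer): agent_id=NULL, no match -> kept with NULL
  - ticket 3 (Login fails): agent_id=NULL, no match -> kept with NULL
  - ticket 4 (Broken link): agent_id=1 -> matches Karen
  - ticket 5 (Stale cache): agent_id=1 -> matches Karen
  - ticket 6 (Wrong total): agent_id=4 -> matches Eve
Match against tickets (self):
  - ticket 1 (Slow page load): blocked_by=NULL -> NULL
  - ticket 2 (Null pointer): blocked_by=1 -> Slow page load
  - ticket 3 (Login fails): blocked_by=2 -> Null pointer
  - ticket 4 (Broken link): blocked_by=NULL -> NULL
  - ticket 5 (Stale cache): blocked_by=3 -> Login fails
  - ticket 6 (Wrong total): blocked_by=NULL -> NULL

SQL:
SELECT a.title, b.name AS agent, c.title AS blocked_by
FROM tickets a
LEFT JOIN agents b ON a.agent_id = b.id
LEFT JOIN tickets c ON a.blocked_by = c.id

Result:
title          | agent | blocked_by    
---------------+-------+---------------
Slow page load | Jack  | NULL          
Null pointer   | NULL  | Slow page load
Login fails    | NULL  | Null pointer  
Broken link    | Karen | NULL          
Stale cache    | Karen | Login fails   
Wrong total    | Eve   | NULL          


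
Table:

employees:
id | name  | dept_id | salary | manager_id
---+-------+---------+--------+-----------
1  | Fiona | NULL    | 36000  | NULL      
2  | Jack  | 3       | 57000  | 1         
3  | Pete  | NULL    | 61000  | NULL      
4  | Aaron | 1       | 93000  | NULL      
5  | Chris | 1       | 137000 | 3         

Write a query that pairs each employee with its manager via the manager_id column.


This is a self-join: employees is joined to a second copy of itself, matching each row's manager_id to another row's id. Use LEFT JOIN so rows with manager_id=NULL are kept.
  - employee 1 (Fiona): manager_id=NULL -> NULL
  - employee 2 (Jack): manager_id=1 -> Fiona
  - employee 3 (Pete): manager_id=NULL -> NULL
  - employee 4 (Aaron): manager_id=NULL -> NULL
  - employee 5 (Chris): manager_id=3 -> Pete

SQL:
SELECT a.name AS item, b.name AS manager
FROM employees a
LEFT JOIN employees b ON a.manager_id = b.id

Result:
item  | manager
------+--------
Fiona | NULL   
Jack  | Fiona  
Pete  | NULL   
Aaron | NULL   
Chris | Pete   


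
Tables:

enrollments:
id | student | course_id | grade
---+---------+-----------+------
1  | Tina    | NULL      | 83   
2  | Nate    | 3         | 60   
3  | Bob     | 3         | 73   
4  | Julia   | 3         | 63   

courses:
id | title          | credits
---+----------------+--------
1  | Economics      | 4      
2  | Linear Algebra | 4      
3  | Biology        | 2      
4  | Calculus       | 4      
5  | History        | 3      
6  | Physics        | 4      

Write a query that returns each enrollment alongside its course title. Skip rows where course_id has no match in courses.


INNER JOIN keeps only enrollments rows whose course_id matches an id in courses. Walk through each enrollment:
  - enrollment 1 (Tina): course_id=NULL, no match -> dropped
  - enrollment 2 (Nate): course_id=3 -> matches Biology
  - enrollment 3 (Bob): course_id=3 -> matches Biology
  - enrollment 4 (Julia): course_id=3 -> matches Biology
So 1 of 4 rows is dropped.

SQL:
SELECT a.student, b.title AS course
FROM enrollments a
INNER JOIN courses b ON a.course_id = b.id

Result:
student | course 
--------+--------
Nate    | Biology
Bob     | Biology
Julia   | Biology


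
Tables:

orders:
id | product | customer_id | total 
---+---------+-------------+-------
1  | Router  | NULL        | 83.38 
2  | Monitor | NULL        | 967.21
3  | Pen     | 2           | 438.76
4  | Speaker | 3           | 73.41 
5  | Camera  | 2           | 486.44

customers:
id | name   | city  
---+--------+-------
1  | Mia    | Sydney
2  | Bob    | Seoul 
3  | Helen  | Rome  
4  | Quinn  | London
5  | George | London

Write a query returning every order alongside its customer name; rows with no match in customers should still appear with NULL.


LEFT JOIN keeps every row from orders (the left table); where customer_id has no match in customers, the customer columns become NULL. Walk through each order:
  - order 1 (Router): customer_id=NULL, no match -> kept with NULL
  - order 2 (Monitor): customer_id=NULL, no match -> kept with NULL
  - order 3 (Pen): customer_id=2 -> matches Bob
  - order 4 (Speaker): customer_id=3 -> matches Helen
  - order 5 (Camera): customer_id=2 -> matches Bob
All 5 rows appear; 2 have NULL customer.

SQL:
SELECT a.product, b.name AS customer
FROM orders a
LEFT JOIN customers b ON a.customer_id = b.id

Result:
product | customer
--------+---------
Router  | NULL    
Monitor | NULL    
Pen     | Bob     
Speaker | Helen   
Camera  | Bob     


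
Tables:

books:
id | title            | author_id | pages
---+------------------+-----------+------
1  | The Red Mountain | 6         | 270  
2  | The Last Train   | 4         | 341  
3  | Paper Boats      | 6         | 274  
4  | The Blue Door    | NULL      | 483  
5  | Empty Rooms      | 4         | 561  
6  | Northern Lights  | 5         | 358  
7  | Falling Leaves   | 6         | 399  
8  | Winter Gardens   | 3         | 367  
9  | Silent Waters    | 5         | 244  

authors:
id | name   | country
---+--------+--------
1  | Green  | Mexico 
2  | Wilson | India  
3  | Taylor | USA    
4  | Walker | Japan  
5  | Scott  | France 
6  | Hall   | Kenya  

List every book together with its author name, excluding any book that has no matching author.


INNER JOIN keeps only books rows whose author_id matches an id in authors. Walk through each book:
  - book 1 (The Red Mountain): author_id=6 -> matches Hall
  - book 2 (The Last Train): author_id=4 -> matches Walker
  - book 3 (Paper Boats): author_id=6 -> matches Hall
  - book 4 (The Blue Door): author_id=NULL, no match -> dropped
  - book 5 (Empty Rooms): author_id=4 -> matches Walker
  - book 6 (Northern Lights): author_id=5 -> matches Scott
  - book 7 (Falling Leaves): author_id=6 -> matches Hall
  - book 8 (Winter Gardens): author_id=3 -> matches Taylor
  - book 9 (Silent Waters): author_id=5 -> matches Scott
So 1 of 9 rows is dropped.

SQL:
SELECT a.title, b.name AS author
FROM books a
INNER JOIN authors b ON a.author_id = b.id

Result:
title            | author
-----------------+-------
The Red Mountain | Hall  
The Last Train   | Walker
Paper Boats      | Hall  
Empty Rooms      | Walker
Northern Lights  | Scott 
Falling Leaves   | Hall  
Winter Gardens   | Taylor
Silent Waters    | Scott 


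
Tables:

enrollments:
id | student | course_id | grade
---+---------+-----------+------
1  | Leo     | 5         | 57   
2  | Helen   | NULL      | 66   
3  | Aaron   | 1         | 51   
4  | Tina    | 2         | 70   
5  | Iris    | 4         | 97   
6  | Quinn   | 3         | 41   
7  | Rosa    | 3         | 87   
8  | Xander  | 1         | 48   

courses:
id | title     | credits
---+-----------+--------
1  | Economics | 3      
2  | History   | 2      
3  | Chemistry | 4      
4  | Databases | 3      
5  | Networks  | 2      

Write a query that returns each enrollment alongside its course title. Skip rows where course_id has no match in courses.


INNER JOIN keeps only enrollments rows whose course_id matches an id in courses. Walk through each enrollment:
  - enrollment 1 (Leo): course_id=5 -> matches Networks
  - enrollment 2 (Helen): course_id=NULL, no match -> dropped
  - enrollment 3 (Aaron): course_id=1 -> matches Economics
  - enrollment 4 (Tina): course_id=2 -> matches History
  - enrollment 5 (Iris): course_id=4 -> matches Databases
  - enrollment 6 (Quinn): course_id=3 -> matches Chemistry
  - enrollment 7 (Rosa): course_id=3 -> matches Chemistry
  - enrollment 8 (Xander): course_id=1 -> matches Economics
So 1 of 8 rows is dropped.

SQL:
SELECT a.student, b.title AS course
FROM enrollments a
INNER JOIN courses b ON a.course_id = b.id

Result:
student | course   
--------+----------
Leo     | Networks 
Aaron   | Economics
Tina    | History  
Iris    | Databases
Quinn   | Chemistry
Rosa    | Chemistry
Xander  | Economics


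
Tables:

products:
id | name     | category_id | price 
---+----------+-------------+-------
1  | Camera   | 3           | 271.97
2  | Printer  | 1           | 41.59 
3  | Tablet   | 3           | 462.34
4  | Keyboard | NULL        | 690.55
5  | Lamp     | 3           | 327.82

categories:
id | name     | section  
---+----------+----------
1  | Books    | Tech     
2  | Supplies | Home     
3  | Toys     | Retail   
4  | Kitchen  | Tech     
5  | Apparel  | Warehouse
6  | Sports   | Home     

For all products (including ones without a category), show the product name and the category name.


LEFT JOIN keeps every row from products (the left table); where category_id has no match in categories, the category columns become NULL. Walk through each product:
  - product 1 (Camera): category_id=3 -> matches Toys
  - product 2 (Printer): category_id=1 -> matches Books
  - product 3 (Tablet): category_id=3 -> matches Toys
  - product 4 (Keyboard): category_id=NULL, no match -> kept with NULL
  - product 5 (Lamp): category_id=3 -> matches Toys
All 5 rows appear; 1 has NULL category.

SQL:
SELECT a.name, b.name AS category
FROM products a
LEFT JOIN categories b ON a.category_id = b.id

Result:
name     | category
---------+---------
Camera   | Toys    
Printer  | Books   
Tablet   | Toys    
Keyboard | NULL    
Lamp     | Toys    


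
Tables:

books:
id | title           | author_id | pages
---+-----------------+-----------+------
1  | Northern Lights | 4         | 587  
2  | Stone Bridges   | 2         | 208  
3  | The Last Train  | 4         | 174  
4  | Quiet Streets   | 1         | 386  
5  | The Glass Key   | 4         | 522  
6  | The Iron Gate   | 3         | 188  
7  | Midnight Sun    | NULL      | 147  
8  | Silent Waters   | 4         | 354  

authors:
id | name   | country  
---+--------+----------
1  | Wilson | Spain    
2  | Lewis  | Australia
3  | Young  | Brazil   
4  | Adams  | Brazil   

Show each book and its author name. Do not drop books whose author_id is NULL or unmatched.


LEFT JOIN keeps every row from books (the left table); where author_id has no match in authors, the author columns become NULL. Walk through each book:
  - book 1 (Northern Lights): author_id=4 -> matches Adams
  - book 2 (Stone Bridges): author_id=2 -> matches Lewis
  - book 3 (The Last Train): author_id=4 -> matches Adams
  - book 4 (Quiet Streets): author_id=1 -> matches Wilson
  - book 5 (The Glass Key): author_id=4 -> matches Adams
  - book 6 (The Iron Gate): author_id=3 -> matches Young
  - book 7 (Midnight Sun): author_id=NULL, no match -> kept with NULL
  - book 8 (Silent Waters): author_id=4 -> matches Adams
All 8 rows appear; 1 has NULL author.

SQL:
SELECT a.title, b.name AS author
FROM books a
LEFT JOIN authors b ON a.author_id = b.id

Result:
title           | author
----------------+-------
Northern Lights | Adams 
Stone Bridges   | Lewis 
The Last Train  | Adams 
Quiet Streets   | Wilson
The Glass Key   | Adams 
The Iron Gate   | Young 
Midnight Sun    | NULL  
Silent Waters   | Adams 


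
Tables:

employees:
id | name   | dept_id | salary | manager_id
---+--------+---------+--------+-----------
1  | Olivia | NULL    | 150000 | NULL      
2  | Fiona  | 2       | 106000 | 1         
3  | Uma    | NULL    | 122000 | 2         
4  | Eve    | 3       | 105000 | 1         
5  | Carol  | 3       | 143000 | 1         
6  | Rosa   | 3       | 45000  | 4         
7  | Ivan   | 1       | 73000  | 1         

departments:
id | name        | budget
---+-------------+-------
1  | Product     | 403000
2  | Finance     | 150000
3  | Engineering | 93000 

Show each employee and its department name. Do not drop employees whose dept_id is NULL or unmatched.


LEFT JOIN keeps every row from employees (the left table); where dept_id has no match in departments, the department columns become NULL. Walk through each employee:
  - employee 1 (Olivia): dept_id=NULL, no match -> kept with NULL
  - employee 2 (Fiona): dept_id=2 -> matches Finance
  - employee 3 (Uma): dept_id=NULL, no match -> kept with NULL
  - employee 4 (Eve): dept_id=3 -> matches Engineering
  - employee 5 (Carol): dept_id=3 -> matches Engineering
  - employee 6 (Rosa): dept_id=3 -> matches Engineering
  - employee 7 (Ivan): dept_id=1 -> matches Product
All 7 rows appear; 2 have NULL department.

SQL:
SELECT a.name, b.name AS department
FROM employees a
LEFT JOIN departments b ON a.dept_id = b.id

Result:
name   | department 
-------+------------
Olivia | NULL       
Fiona  | Finance    
Uma    | NULL       
Eve    | Engineering
Carol  | Engineering
Rosa   | Engineering
Ivan   | Product    


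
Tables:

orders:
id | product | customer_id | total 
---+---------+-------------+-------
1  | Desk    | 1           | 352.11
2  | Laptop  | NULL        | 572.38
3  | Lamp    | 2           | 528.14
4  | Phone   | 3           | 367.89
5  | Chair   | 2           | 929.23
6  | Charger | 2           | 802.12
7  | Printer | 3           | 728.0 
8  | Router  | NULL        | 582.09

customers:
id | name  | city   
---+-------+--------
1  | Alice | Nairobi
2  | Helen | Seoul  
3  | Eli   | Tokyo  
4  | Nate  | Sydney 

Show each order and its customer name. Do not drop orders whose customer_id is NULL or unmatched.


LEFT JOIN keeps every row from orders (the left table); where customer_id has no match in customers, the customer columns become NULL. Walk through each order:
  - order 1 (Desk): customer_id=1 -> matches Alice
  - order 2 (Laptop): customer_id=NULL, no match -> kept with NULL
  - order 3 (Lamp): customer_id=2 -> matches Helen
  - order 4 (Phone): customer_id=3 -> matches Eli
  - order 5 (Chair): customer_id=2 -> matches Helen
  - order 6 (Charger): customer_id=2 -> matches Helen
  - order 7 (Printer): customer_id=3 -> matches Eli
  - order 8 (Router): customer_id=NULL, no match -> kept with NULL
All 8 rows appear; 2 have NULL customer.

SQL:
SELECT a.product, b.name AS customer
FROM orders a
LEFT JOIN customers b ON a.customer_id = b.id

Result:
product | customer
--------+---------
Desk    | Alice   
Laptop  | NULL    
Lamp    | Helen   
Phone   | Eli     
Chair   | Helen   
Charger | Helen   
Printer | Eli     
Router  | NULL    


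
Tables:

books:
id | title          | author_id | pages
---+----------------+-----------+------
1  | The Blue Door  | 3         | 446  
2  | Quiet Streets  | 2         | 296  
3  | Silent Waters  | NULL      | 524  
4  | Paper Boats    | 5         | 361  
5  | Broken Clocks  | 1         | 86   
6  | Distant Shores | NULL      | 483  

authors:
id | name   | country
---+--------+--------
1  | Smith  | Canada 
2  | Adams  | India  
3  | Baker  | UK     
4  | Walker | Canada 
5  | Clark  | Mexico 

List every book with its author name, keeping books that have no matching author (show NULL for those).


LEFT JOIN keeps every row from books (the left table); where author_id has no match in authors, the author columns become NULL. Walk through each book:
  - book 1 (The Blue Door): author_id=3 -> matches Baker
  - book 2 (Quiet Streets): author_id=2 -> matches Adams
  - book 3 (Silent Waters): author_id=NULL, no match -> kept with NULL
  - book 4 (Paper Boats): author_id=5 -> matches Clark
  - book 5 (Broken Clocks): author_id=1 -> matches Smith
  - book 6 (Distant Shores): author_id=NULL, no match -> kept with NULL
All 6 rows appear; 2 have NULL author.

SQL:
SELECT a.title, b.name AS author
FROM books a
LEFT JOIN authors b ON a.author_id = b.id

Result:
title          | author
---------------+-------
The Blue Door  | Baker 
Quiet Streets  | Adams 
Silent Waters  | NULL  
Paper Boats    | Clark 
Broken Clocks  | Smith 
Distant Shores | NULL  


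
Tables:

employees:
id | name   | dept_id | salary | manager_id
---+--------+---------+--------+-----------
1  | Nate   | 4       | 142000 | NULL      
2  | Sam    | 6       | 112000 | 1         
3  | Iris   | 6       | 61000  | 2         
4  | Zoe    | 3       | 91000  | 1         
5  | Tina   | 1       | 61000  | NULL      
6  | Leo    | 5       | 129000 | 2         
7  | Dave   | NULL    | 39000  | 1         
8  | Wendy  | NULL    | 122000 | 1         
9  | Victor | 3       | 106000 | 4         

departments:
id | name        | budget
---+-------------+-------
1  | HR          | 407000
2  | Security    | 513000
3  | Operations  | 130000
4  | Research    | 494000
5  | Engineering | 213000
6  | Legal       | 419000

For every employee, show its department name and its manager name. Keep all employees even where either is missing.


Two LEFT JOINs from the same base table employees: one to departments via dept_id, one to employees itself via manager_id. Both are LEFT so every employee is preserved.
Match against departments:
  - employee 1 (Nate): dept_id=4 -> matches Research
  - employee 2 (Sam): dept_id=6 -> matches Legal
  - employee 3 (Iris): dept_id=6 -> matches Legal
  - employee 4 (Zoe): dept_id=3 -> matches Operations
  - employee 5 (Tina): dept_id=1 -> matches HR
  - employee 6 (Leo): dept_id=5 -> matches Engineering
  - employee 7 (Dave): dept_id=NULL, no match -> kept with NULL
  - employee 8 (Wendy): dept_id=NULL, no match -> kept with NULL
  - employee 9 (Victor): dept_id=3 -> matches Operations
Match against employees (self):
  - employee 1 (Nate): manager_id=NULL -> NULL
  - employee 2 (Sam): manager_id=1 -> Nate
  - employee 3 (Iris): manager_id=2 -> Sam
  - employee 4 (Zoe): manager_id=1 -> Nate
  - employee 5 (Tina): manager_id=NULL -> NULL
  - employee 6 (Leo): manager_id=2 -> Sam
  - employee 7 (Dave): manager_id=1 -> Nate
  - employee 8 (Wendy): manager_id=1 -> Nate
  - employee 9 (Victor): manager_id=4 -> Zoe

SQL:
SELECT a.name, b.name AS department, c.name AS manager
FROM employees a
LEFT JOIN departments b ON a.dept_id = b.id
LEFT JOIN employees c ON a.manager_id = c.id

Result:
name   | department  | manager
-------+-------------+--------
Nate   | Research    | NULL   
Sam    | Legal       | Nate   
Iris   | Legal       | Sam    
Zoe    | Operations  | Nate   
Tina   | HR          | NULL   
Leo    | Engineering | Sam    
Dave   | NULL        | Nate   
Wendy  | NULL        | Nate   
Victor | Operations  | Zoe    


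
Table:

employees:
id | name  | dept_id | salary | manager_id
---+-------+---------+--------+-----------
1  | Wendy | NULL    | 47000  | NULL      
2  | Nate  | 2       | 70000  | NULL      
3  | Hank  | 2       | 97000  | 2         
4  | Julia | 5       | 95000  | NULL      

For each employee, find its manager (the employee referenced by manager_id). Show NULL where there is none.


This is a self-join: employees is joined to a second copy of itself, matching each row's manager_id to another row's id. Use LEFT JOIN so rows with manager_id=NULL are kept.
  - employee 1 (Wendy): manager_id=NULL -> NULL
  - employee 2 (Nate): manager_id=NULL -> NULL
  - employee 3 (Hank): manager_id=2 -> Nate
  - employee 4 (Julia): manager_id=NULL -> NULL

SQL:
SELECT a.name AS item, b.name AS manager
FROM employees a
LEFT JOIN employees b ON a.manager_id = b.id

Result:
item  | manager
------+--------
Wendy | NULL   
Nate  | NULL   
Hank  | Nate   
Julia | NULL   


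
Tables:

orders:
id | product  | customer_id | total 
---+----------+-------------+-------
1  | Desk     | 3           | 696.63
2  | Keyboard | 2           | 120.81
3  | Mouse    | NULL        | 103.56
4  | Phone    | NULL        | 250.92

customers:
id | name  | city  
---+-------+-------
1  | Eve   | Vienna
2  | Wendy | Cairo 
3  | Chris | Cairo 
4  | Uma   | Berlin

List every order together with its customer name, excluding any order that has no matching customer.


INNER JOIN keeps only orders rows whose customer_id matches an id in customers. Walk through each order:
  - order 1 (Desk): customer_id=3 -> matches Chris
  - order 2 (Keyboard): customer_id=2 -> matches Wendy
  - order 3 (Mouse): customer_id=NULL, no match -> dropped
  - order 4 (Phone): customer_id=NULL, no match -> dropped
So 2 of 4 rows are dropped.

SQL:
SELECT a.product, b.name AS customer
FROM orders a
INNER JOIN customers b ON a.customer_id = b.id

Result:
product  | customer
---------+---------
Desk     | Chris   
Keyboard | Wendy   


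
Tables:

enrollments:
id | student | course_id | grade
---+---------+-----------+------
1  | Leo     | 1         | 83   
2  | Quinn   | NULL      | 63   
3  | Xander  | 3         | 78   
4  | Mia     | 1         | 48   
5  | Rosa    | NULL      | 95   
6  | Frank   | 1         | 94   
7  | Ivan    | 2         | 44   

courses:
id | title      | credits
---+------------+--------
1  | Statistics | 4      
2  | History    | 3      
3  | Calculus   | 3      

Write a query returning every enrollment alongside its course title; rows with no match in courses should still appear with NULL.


LEFT JOIN keeps every row from enrollments (the left table); where course_id has no match in courses, the course columns become NULL. Walk through each enrollment:
  - enrollment 1 (Leo): course_id=1 -> matches Statistics
  - enrollment 2 (Quinn): course_id=NULL, no match -> kept with NULL
  - enrollment 3 (Xander): course_id=3 -> matches Calculus
  - enrollment 4 (Mia): course_id=1 -> matches Statistics
  - enrollment 5 (Rosa): course_id=NULL, no match -> kept with NULL
  - enrollment 6 (Frank): course_id=1 -> matches Statistics
  - enrollment 7 (Ivan): course_id=2 -> matches History
All 7 rows appear; 2 have NULL course.

SQL:
SELECT a.student, b.title AS course
FROM enrollments a
LEFT JOIN courses b ON a.course_id = b.id

Result:
student | course    
--------+-----------
Leo     | Statistics
Quinn   | NULL      
Xander  | Calculus  
Mia     | Statistics
Rosa    | NULL      
Frank   | Statistics
Ivan    | History   


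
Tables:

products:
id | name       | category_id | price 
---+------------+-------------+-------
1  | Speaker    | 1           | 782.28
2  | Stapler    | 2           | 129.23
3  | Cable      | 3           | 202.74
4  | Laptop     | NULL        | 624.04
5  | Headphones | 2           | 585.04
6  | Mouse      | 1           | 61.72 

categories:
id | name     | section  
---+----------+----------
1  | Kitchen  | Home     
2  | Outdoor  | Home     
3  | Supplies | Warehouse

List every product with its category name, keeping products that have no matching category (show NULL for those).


LEFT JOIN keeps every row from products (the left table); where category_id has no match in categories, the category columns become NULL. Walk through each product:
  - product 1 (Speaker): category_id=1 -> matches Kitchen
  - product 2 (Stapler): category_id=2 -> matches Outdoor
  - product 3 (Cable): category_id=3 -> matches Supplies
  - product 4 (Laptop): category_id=NULL, no match -> kept with NULL
  - product 5 (Headphones): category_id=2 -> matches Outdoor
  - product 6 (Mouse): category_id=1 -> matches Kitchen
All 6 rows appear; 1 has NULL category.

SQL:
SELECT a.name, b.name AS category
FROM products a
LEFT JOIN categories b ON a.category_id = b.id

Result:
name       | category
-----------+---------
Speaker    | Kitchen 
Stapler    | Outdoor 
Cable      | Supplies
Laptop     | NULL    
Headphones | Outdoor 
Mouse      | Kitchen 


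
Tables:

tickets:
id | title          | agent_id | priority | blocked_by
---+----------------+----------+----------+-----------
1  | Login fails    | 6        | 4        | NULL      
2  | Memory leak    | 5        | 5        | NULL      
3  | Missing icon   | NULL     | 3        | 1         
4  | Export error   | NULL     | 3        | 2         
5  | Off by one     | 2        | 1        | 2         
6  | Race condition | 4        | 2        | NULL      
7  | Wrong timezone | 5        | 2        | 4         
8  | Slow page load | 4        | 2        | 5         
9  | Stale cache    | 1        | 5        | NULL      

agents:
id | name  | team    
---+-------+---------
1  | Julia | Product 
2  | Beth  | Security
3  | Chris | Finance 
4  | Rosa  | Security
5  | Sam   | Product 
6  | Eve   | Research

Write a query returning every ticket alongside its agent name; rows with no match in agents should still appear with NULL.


LEFT JOIN keeps every row from tickets (the left table); where agent_id has no match in agents, the agent columns become NULL. Walk through each ticket:
  - ticket 1 (Login fails): agent_id=6 -> matches Eve
  - ticket 2 (Memory leak): agent_id=5 -> matches Sam
  - ticket 3 (Missing icon): agent_id=NULL, no match -> kept with NULL
  - ticket 4 (Export error): agent_id=NULL, no match -> kept with NULL
  - ticket 5 (Off by one): agent_id=2 -> matches Beth
  - ticket 6 (Race condition): agent_id=4 -> matches Rosa
  - ticket 7 (Wrong timezone): agent_id=5 -> matches Sam
  - ticket 8 (Slow page load): agent_id=4 -> matches Rosa
  - ticket 9 (Stale cache): agent_id=1 -> matches Julia
All 9 rows appear; 2 have NULL agent.

SQL:
SELECT a.title, b.name AS agent
FROM tickets a
LEFT JOIN agents b ON a.agent_id = b.id

Result:
title          | agent
---------------+------
Login fails    | Eve  
Memory leak    | Sam  
Missing icon   | NULL 
Export error   | NULL 
Off by one     | Beth 
Race condition | Rosa 
Wrong timezone | Sam  
Slow page load | Rosa 
Stale cache    | Julia


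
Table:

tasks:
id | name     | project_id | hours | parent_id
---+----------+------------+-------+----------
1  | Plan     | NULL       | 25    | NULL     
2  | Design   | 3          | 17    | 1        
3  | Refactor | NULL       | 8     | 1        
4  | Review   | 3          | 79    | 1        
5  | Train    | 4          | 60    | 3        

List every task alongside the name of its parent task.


This is a self-join: tasks is joined to a second copy of itself, matching each row's parent_id to another row's id. Use LEFT JOIN so rows with parent_id=NULL are kept.
  - task 1 (Plan): parent_id=NULL -> NULL
  - task 2 (Design): parent_id=1 -> Plan
  - task 3 (Refactor): parent_id=1 -> Plan
  - task 4 (Review): parent_id=1 -> Plan
  - task 5 (Train): parent_id=3 -> Refactor

SQL:
SELECT a.name AS item, b.name AS parent
FROM tasks a
LEFT JOIN tasks b ON a.parent_id = b.id

Result:
item     | parent  
---------+---------
Plan     | NULL    
Design   | Plan    
Refactor | Plan    
Review   | Plan    
Train    | Refactor


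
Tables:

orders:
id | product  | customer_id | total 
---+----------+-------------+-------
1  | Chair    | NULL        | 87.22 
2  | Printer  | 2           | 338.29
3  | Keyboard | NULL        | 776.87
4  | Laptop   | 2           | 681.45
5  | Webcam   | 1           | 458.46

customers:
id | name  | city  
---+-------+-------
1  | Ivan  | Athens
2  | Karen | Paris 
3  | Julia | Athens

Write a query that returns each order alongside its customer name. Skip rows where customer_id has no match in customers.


INNER JOIN keeps only orders rows whose customer_id matches an id in customers. Walk through each order:
  - order 1 (Chair): customer_id=NULL, no match -> dropped
  - order 2 (Printer): customer_id=2 -> matches Karen
  - order 3 (Keyboard): customer_id=NULL, no match -> dropped
  - order 4 (Laptop): customer_id=2 -> matches Karen
  - order 5 (Webcam): customer_id=1 -> matches Ivan
So 2 of 5 rows are dropped.

SQL:
SELECT a.product, b.name AS customer
FROM orders a
INNER JOIN customers b ON a.customer_id = b.id

Result:
product | customer
--------+---------
Printer | Karen   
Laptop  | Karen   
Webcam  | Ivan    


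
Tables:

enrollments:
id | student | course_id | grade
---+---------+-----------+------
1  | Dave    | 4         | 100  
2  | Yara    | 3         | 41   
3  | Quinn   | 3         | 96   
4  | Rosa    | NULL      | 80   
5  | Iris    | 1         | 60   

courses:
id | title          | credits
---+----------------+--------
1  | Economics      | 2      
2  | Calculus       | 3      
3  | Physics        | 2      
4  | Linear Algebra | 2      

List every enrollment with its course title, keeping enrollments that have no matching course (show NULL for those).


LEFT JOIN keeps every row from enrollments (the left table); where course_id has no match in courses, the course columns become NULL. Walk through each enrollment:
  - enrollment 1 (Dave): course_id=4 -> matches Linear Algebra
  - enrollment 2 (Yara): course_id=3 -> matches Physics
  - enrollment 3 (Quinn): course_id=3 -> matches Physics
  - enrollment 4 (Rosa): course_id=NULL, no match -> kept with NULL
  - enrollment 5 (Iris): course_id=1 -> matches Economics
All 5 rows appear; 1 has NULL course.

SQL:
SELECT a.student, b.title AS course
FROM enrollments a
LEFT JOIN courses b ON a.course_id = b.id

Result:
student | course        
--------+---------------
Dave    | Linear Algebra
Yara    | Physics       
Quinn   | Physics       
Rosa    | NULL          
Iris    | Economics     


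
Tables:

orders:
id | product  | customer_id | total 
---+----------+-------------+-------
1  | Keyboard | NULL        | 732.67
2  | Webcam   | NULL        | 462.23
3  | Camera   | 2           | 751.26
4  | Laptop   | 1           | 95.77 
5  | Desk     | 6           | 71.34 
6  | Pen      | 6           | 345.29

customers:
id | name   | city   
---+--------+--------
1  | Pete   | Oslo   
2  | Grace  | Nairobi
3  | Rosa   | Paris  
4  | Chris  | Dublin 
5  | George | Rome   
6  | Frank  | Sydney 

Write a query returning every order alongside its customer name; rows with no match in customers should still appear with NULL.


LEFT JOIN keeps every row from orders (the left table); where customer_id has no match in customers, the customer columns become NULL. Walk through each order:
  - order 1 (Keyboard): customer_id=NULL, no match -> kept with NULL
  - order 2 (Webcam): customer_id=NULL, no match -> kept with NULL
  - order 3 (Camera): customer_id=2 -> matches Grace
  - order 4 (Laptop): customer_id=1 -> matches Pete
  - order 5 (Desk): customer_id=6 -> matches Frank
  - order 6 (Pen): customer_id=6 -> matches Frank
All 6 rows appear; 2 have NULL customer.

SQL:
SELECT a.product, b.name AS customer
FROM orders a
LEFT JOIN customers b ON a.customer_id = b.id

Result:
product  | customer
---------+---------
Keyboard | NULL    
Webcam   | NULL    
Camera   | Grace   
Laptop   | Pete    
Desk     | Frank   
Pen      | Frank   


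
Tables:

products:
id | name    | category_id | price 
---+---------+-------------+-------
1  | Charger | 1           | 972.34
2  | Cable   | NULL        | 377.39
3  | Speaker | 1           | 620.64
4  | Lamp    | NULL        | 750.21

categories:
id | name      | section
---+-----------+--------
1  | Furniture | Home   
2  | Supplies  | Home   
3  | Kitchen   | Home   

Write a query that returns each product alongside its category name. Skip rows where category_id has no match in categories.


INNER JOIN keeps only products rows whose category_id matches an id in categories. Walk through each product:
  - product 1 (Charger): category_id=1 -> matches Furniture
  - product 2 (Cable): category_id=NULL, no match -> dropped
  - product 3 (Speaker): category_id=1 -> matches Furniture
  - product 4 (Lamp): category_id=NULL, no match -> dropped
So 2 of 4 rows are dropped.

SQL:
SELECT a.name, b.name AS category
FROM products a
INNER JOIN categories b ON a.category_id = b.id

Result:
name    | category 
--------+----------
Charger | Furniture
Speaker | Furniture


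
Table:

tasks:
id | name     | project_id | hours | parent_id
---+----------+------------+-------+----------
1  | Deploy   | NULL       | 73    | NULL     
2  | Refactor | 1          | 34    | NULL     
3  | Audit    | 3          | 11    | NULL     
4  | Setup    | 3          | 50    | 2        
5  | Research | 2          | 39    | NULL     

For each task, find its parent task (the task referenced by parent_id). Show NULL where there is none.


This is a self-join: tasks is joined to a second copy of itself, matching each row's parent_id to another row's id. Use LEFT JOIN so rows with parent_id=NULL are kept.
  - task 1 (Deploy): parent_id=NULL -> NULL
  - task 2 (Refactor): parent_id=NULL -> NULL
  - task 3 (Audit): parent_id=NULL -> NULL
  - task 4 (Setup): parent_id=2 -> Refactor
  - task 5 (Research): parent_id=NULL -> NULL

SQL:
SELECT a.name AS item, b.name AS parent
FROM tasks a
LEFT JOIN tasks b ON a.parent_id = b.id

Result:
item     | parent  
---------+---------
Deploy   | NULL    
Refactor | NULL    
Audit    | NULL    
Setup    | Refactor
Research | NULL    


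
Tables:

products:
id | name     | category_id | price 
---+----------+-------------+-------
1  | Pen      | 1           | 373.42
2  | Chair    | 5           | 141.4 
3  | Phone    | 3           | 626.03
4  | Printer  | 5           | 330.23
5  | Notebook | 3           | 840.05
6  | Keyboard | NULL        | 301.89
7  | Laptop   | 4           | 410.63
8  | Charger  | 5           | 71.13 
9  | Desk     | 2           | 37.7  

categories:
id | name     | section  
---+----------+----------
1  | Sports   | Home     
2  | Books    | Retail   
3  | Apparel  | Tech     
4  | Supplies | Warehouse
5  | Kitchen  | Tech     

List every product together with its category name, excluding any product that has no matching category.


INNER JOIN keeps only products rows whose category_id matches an id in categories. Walk through each product:
  - product 1 (Pen): category_id=1 -> matches Sports
  - product 2 (Chair): category_id=5 -> matches Kitchen
  - product 3 (Phone): category_id=3 -> matches Apparel
  - product 4 (Printer): category_id=5 -> matches Kitchen
  - product 5 (Notebook): category_id=3 -> matches Apparel
  - product 6 (Keyboard): category_id=NULL, no match -> dropped
  - product 7 (Laptop): category_id=4 -> matches Supplies
  - product 8 (Charger): category_id=5 -> matches Kitchen
  - product 9 (Desk): category_id=2 -> matches Books
So 1 of 9 rows is dropped.

SQL:
SELECT a.name, b.name AS category
FROM products a
INNER JOIN categories b ON a.category_id = b.id

Result:
name     | category
---------+---------
Pen      | Sports  
Chair    | Kitchen 
Phone    | Apparel 
Printer  | Kitchen 
Notebook | Apparel 
Laptop   | Supplies
Charger  | Kitchen 
Desk     | Books   


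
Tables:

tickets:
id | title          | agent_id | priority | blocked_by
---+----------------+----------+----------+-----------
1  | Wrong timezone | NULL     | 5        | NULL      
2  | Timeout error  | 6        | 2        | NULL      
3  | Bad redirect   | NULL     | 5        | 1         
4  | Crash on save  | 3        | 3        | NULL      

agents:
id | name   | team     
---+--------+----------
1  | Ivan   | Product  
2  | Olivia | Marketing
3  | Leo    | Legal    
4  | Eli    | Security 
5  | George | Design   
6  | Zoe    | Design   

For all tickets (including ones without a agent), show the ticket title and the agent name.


LEFT JOIN keeps every row from tickets (the left table); where agent_id has no match in agents, the agent columns become NULL. Walk through each ticket:
  - ticket 1 (Wrong timezone): agent_id=NULL, no match -> kept with NULL
  - ticket 2 (Timeout error): agent_id=6 -> matches Zoe
  - ticket 3 (Bad redirect): agent_id=NULL, no match -> kept with NULL
  - ticket 4 (Crash on save): agent_id=3 -> matches Leo
All 4 rows appear; 2 have NULL agent.

SQL:
SELECT a.title, b.name AS agent
FROM tickets a
LEFT JOIN agents b ON a.agent_id = b.id

Result:
title          | agent
---------------+------
Wrong timezone | NULL 
Timeout error  | Zoe  
Bad redirect   | NULL 
Crash on save  | Leo  


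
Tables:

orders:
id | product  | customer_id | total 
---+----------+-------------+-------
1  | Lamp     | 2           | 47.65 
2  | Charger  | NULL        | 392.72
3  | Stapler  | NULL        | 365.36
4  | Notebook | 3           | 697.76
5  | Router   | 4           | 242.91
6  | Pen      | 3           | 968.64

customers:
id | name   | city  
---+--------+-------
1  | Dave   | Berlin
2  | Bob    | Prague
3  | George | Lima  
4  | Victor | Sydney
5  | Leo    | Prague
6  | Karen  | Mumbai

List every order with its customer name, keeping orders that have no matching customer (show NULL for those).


LEFT JOIN keeps every row from orders (the left table); where customer_id has no match in customers, the customer columns become NULL. Walk through each order:
  - order 1 (Lamp): customer_id=2 -> matches Bob
  - order 2 (Charger): customer_id=NULL, no match -> kept with NULL
  - order 3 (Stapler): customer_id=NULL, no match -> kept with NULL
  - order 4 (Notebook): customer_id=3 -> matches George
  - order 5 (Router): customer_id=4 -> matches Victor
  - order 6 (Pen): customer_id=3 -> matches George
All 6 rows appear; 2 have NULL customer.

SQL:
SELECT a.product, b.name AS customer
FROM orders a
LEFT JOIN customers b ON a.customer_id = b.id

Result:
product  | customer
---------+---------
Lamp     | Bob     
Charger  | NULL    
Stapler  | NULL    
Notebook | George  
Router   | Victor  
Pen      | George  


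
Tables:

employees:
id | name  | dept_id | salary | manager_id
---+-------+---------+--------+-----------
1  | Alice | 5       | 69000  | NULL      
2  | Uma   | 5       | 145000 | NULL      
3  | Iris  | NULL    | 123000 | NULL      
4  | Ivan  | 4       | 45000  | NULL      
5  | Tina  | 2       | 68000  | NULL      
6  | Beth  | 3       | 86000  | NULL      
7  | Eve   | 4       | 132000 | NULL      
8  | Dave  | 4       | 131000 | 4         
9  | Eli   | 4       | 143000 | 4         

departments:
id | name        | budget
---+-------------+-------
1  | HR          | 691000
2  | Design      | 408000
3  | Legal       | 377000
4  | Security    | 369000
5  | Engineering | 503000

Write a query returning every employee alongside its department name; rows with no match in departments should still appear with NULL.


LEFT JOIN keeps every row from employees (the left table); where dept_id has no match in departments, the department columns become NULL. Walk through each employee:
  - employee 1 (Alice): dept_id=5 -> matches Engineering
  - employee 2 (Uma): dept_id=5 -> matches Engineering
  - employee 3 (Iris): dept_id=NULL, no match -> kept with NULL
  - employee 4 (Ivan): dept_id=4 -> matches Security
  - employee 5 (Tina): dept_id=2 -> matches Design
  - employee 6 (Beth): dept_id=3 -> matches Legal
  - employee 7 (Eve): dept_id=4 -> matches Security
  - employee 8 (Dave): dept_id=4 -> matches Security
  - employee 9 (Eli): dept_id=4 -> matches Security
All 9 rows appear; 1 has NULL department.

SQL:
SELECT a.name, b.name AS department
FROM employees a
LEFT JOIN departments b ON a.dept_id = b.id

Result:
name  | department 
------+------------
Alice | Engineering
Uma   | Engineering
Iris  | NULL       
Ivan  | Security   
Tina  | Design     
Beth  | Legal      
Eve   | Security   
Dave  | Security   
Eli   | Security   
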